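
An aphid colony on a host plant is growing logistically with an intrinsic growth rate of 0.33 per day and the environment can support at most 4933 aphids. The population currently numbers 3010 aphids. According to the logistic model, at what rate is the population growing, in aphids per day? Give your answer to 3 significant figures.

387 aphids per day

dN/dt = rN(1 − N/K) = 0.33 × 3010 × (1 − 3010/4933).
1 − 3010/4933 = 0.38982; dN/dt = 0.33 × 3010 × 0.38982 = 387.21.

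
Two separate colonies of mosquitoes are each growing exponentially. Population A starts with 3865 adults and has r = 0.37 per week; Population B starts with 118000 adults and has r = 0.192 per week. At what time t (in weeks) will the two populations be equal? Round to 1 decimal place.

Set 3865·e^(0.37t) = 118000·e^(0.192t).
e^((0.37 − 0.192)t) = 118000/3865 → e^(0.178·t) = 30.53.
0.178·t = ln(30.53) = 3.4187, so t = 3.4187/0.178 = 19.206.

19.2 weeks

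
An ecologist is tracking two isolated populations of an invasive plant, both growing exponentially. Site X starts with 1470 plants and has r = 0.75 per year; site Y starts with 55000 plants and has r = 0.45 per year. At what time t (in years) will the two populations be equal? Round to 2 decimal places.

12.07 years

Set 1470·e^(0.75t) = 55000·e^(0.45t).
e^((0.75 − 0.45)t) = 55000/1470 → e^(0.3·t) = 37.415.
0.3·t = ln(37.415) = 3.6221, so t = 3.6221/0.3 = 12.074.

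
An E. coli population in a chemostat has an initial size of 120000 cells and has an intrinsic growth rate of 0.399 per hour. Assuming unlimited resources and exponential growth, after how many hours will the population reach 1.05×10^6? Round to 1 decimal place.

Set N₀·e^(rt) = 1.05×10^6: e^(0.399·t) = 1.05×10^6/120000 = 8.75.
0.399·t = ln(8.75) = 2.1691, so t = 2.1691/0.399 = 5.4362.

5.4 hours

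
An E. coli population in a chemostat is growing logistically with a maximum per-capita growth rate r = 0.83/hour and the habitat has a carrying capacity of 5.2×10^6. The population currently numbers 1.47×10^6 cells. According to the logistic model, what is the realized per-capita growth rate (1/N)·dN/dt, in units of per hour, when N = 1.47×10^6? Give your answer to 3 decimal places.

(1/N)·dN/dt = r(1 − N/K) = 0.83 × (1 − 1.47×10^6/5.2×10^6).
= 0.83 × 0.71731 = 0.59537.

0.595 per hour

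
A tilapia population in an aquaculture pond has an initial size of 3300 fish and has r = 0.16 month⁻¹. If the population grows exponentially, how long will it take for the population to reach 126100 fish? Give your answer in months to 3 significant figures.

22.8 months

Set N₀·e^(rt) = 126100: e^(0.16·t) = 126100/3300 = 38.212.
0.16·t = ln(38.212) = 3.6432, so t = 3.6432/0.16 = 22.77.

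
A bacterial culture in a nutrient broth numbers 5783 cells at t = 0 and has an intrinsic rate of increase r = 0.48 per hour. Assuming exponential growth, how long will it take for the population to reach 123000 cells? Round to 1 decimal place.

Set N₀·e^(rt) = 123000: e^(0.48·t) = 123000/5783 = 21.269.
0.48·t = ln(21.269) = 3.0573, so t = 3.0573/0.48 = 6.3693.

6.4 hours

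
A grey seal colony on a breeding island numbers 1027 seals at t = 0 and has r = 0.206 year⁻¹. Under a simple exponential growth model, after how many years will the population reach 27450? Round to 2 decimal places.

15.95 years

Set N₀·e^(rt) = 27450: e^(0.206·t) = 27450/1027 = 26.728.
0.206·t = ln(26.728) = 3.2857, so t = 3.2857/0.206 = 15.95.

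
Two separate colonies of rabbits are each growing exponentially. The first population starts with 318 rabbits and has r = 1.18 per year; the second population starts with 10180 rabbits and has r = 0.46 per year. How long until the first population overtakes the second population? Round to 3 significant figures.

4.81 years

Set 318·e^(1.18t) = 10180·e^(0.46t).
e^((1.18 − 0.46)t) = 10180/318 → e^(0.72·t) = 32.013.
0.72·t = ln(32.013) = 3.4661, so t = 3.4661/0.72 = 4.8141.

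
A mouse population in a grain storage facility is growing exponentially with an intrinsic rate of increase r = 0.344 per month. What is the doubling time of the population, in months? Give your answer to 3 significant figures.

2.01 months

Doubling time t_d = ln(2)/r = 0.6931/0.344 = 2.015.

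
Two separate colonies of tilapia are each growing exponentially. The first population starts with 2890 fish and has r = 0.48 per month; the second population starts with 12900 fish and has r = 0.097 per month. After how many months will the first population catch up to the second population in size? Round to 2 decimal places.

3.91 months

Set 2890·e^(0.48t) = 12900·e^(0.097t).
e^((0.48 − 0.097)t) = 12900/2890 → e^(0.383·t) = 4.4637.
0.383·t = ln(4.4637) = 1.496, so t = 1.496/0.383 = 3.9059.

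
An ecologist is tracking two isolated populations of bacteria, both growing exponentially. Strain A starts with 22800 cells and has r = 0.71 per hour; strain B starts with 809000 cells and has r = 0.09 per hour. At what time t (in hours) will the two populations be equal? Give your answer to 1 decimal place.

Set 22800·e^(0.71t) = 809000·e^(0.09t).
e^((0.71 − 0.09)t) = 809000/22800 → e^(0.62·t) = 35.482.
0.62·t = ln(35.482) = 3.569, so t = 3.569/0.62 = 5.7565.

5.8 hours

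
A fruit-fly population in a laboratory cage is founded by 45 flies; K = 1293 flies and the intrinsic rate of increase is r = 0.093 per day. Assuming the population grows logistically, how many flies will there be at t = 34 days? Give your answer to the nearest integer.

595 flies

A = (K − N₀)/N₀ = (1293 − 45)/45 = 27.733.
N(t) = K/(1 + A·e^(−rt)) = 1293/(1 + 27.733×e^(−0.093×34)).
e^(−3.162) = 0.042341; denominator = 1 + 27.733×0.042341 = 2.1743.
N = 1293/2.1743 = 594.686.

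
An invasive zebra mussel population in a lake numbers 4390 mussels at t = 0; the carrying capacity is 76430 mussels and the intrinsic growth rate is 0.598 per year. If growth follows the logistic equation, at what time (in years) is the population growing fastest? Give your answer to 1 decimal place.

4.7 years

Logistic growth is fastest at N = K/2 = 38215.
A = (K − N₀)/N₀ = 16.41. Set K/(1 + A·e^(−rt)) = K/2 → A·e^(−rt) = 1.
e^(−0.598t) = 1/16.41 = 0.0609384, so t = ln(16.41)/0.598 = 2.7979/0.598 = 4.6787.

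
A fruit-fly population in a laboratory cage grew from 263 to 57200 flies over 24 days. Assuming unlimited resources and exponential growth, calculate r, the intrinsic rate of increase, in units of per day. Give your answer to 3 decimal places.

0.224 per day

From N(t) = N₀·e^(rt): e^(r·24) = 57200/263 = 217.49.
r·24 = ln(217.49) = 5.3822, so r = 5.3822/24 = 0.22426.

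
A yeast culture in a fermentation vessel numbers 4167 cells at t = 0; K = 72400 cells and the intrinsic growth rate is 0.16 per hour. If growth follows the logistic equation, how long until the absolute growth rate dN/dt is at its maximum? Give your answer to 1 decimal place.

Logistic growth is fastest at N = K/2 = 36200.
A = (K − N₀)/N₀ = 16.375. Set K/(1 + A·e^(−rt)) = K/2 → A·e^(−rt) = 1.
e^(−0.16t) = 1/16.375 = 0.0610702, so t = ln(16.375)/0.16 = 2.7957/0.16 = 17.473.

17.5 hours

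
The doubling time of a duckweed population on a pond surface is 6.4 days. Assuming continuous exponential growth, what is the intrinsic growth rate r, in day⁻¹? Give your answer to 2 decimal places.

r = ln(2)/t_d = 0.6931/6.4 = 0.1083.

0.11 per day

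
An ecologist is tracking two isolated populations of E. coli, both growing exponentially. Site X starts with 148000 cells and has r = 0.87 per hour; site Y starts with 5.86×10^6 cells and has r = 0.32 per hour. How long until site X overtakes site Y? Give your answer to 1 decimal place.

6.7 hours

Set 148000·e^(0.87t) = 5.86×10^6·e^(0.32t).
e^((0.87 − 0.32)t) = 5.86×10^6/148000 → e^(0.55·t) = 39.595.
0.55·t = ln(39.595) = 3.6787, so t = 3.6787/0.55 = 6.6885.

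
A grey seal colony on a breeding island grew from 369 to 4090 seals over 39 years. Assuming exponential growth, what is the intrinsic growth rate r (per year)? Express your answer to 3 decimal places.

From N(t) = N₀·e^(rt): e^(r·39) = 4090/369 = 11.084.
r·39 = ln(11.084) = 2.4055, so r = 2.4055/39 = 0.06168.

0.062 per year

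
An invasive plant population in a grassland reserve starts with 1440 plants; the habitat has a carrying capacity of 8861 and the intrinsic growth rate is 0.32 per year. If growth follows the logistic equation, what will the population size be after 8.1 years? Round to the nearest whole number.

6394 plants

A = (K − N₀)/N₀ = (8861 − 1440)/1440 = 5.1535.
N(t) = K/(1 + A·e^(−rt)) = 8861/(1 + 5.1535×e^(−0.32×8.1)).
e^(−2.592) = 0.07487; denominator = 1 + 5.1535×0.07487 = 1.3858.
N = 8861/1.3858 = 6393.95.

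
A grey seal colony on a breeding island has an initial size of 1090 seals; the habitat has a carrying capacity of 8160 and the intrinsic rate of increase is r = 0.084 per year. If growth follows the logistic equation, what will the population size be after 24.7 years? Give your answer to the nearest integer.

A = (K − N₀)/N₀ = (8160 − 1090)/1090 = 6.4862.
N(t) = K/(1 + A·e^(−rt)) = 8160/(1 + 6.4862×e^(−0.084×24.7)).
e^(−2.075) = 0.12558; denominator = 1 + 6.4862×0.12558 = 1.8146.
N = 8160/1.8146 = 4496.98.

4497 seals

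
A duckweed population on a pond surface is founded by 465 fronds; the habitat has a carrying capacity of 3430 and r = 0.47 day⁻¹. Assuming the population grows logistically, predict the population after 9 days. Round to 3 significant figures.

A = (K − N₀)/N₀ = (3430 − 465)/465 = 6.3763.
N(t) = K/(1 + A·e^(−rt)) = 3430/(1 + 6.3763×e^(−0.47×9)).
e^(−4.23) = 0.014552; denominator = 1 + 6.3763×0.014552 = 1.0928.
N = 3430/1.0928 = 3138.75.

3140 fronds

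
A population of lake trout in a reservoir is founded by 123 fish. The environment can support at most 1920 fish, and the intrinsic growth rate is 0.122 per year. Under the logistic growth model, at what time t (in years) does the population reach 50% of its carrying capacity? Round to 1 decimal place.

22.0 years

A = (K − N₀)/N₀ = (1920 − 123)/123 = 14.61.
Solve 1920/(1 + 14.61·e^(−0.122t)) = 960: 1 + 14.61·e^(−0.122t) = 2, so e^(−0.122t) = 0.0684474.
−0.122·t = ln(0.0684474) = -2.6817, so t = 2.6817/0.122 = 21.981.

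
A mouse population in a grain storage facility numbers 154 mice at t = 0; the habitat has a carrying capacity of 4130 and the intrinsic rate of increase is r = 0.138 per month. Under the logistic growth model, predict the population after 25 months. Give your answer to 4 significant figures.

2270 mice

A = (K − N₀)/N₀ = (4130 − 154)/154 = 25.818.
N(t) = K/(1 + A·e^(−rt)) = 4130/(1 + 25.818×e^(−0.138×25)).
e^(−3.45) = 0.031746; denominator = 1 + 25.818×0.031746 = 1.8196.
N = 4130/1.8196 = 2269.71.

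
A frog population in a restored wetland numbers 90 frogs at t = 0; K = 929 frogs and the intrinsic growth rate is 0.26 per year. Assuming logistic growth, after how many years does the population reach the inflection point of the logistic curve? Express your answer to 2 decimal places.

Logistic growth is fastest at N = K/2 = 464.5.
A = (K − N₀)/N₀ = 9.3222. Set K/(1 + A·e^(−rt)) = K/2 → A·e^(−rt) = 1.
e^(−0.26t) = 1/9.3222 = 0.107271, so t = ln(9.3222)/0.26 = 2.2324/0.26 = 8.5862.

8.59 years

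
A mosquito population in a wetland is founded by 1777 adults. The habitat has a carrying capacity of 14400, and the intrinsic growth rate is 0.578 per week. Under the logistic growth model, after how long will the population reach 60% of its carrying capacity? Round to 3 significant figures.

4.09 weeks

A = (K − N₀)/N₀ = (14400 − 1777)/1777 = 7.1035.
Solve 14400/(1 + 7.1035·e^(−0.578t)) = 8640: 1 + 7.1035·e^(−0.578t) = 1.6667, so e^(−0.578t) = 0.0938499.
−0.578·t = ln(0.0938499) = -2.3661, so t = 2.3661/0.578 = 4.0935.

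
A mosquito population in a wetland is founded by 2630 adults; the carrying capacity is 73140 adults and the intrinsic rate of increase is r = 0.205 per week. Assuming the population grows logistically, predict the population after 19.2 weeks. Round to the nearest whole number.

48008 adults

A = (K − N₀)/N₀ = (73140 − 2630)/2630 = 26.81.
N(t) = K/(1 + A·e^(−rt)) = 73140/(1 + 26.81×e^(−0.205×19.2)).
e^(−3.936) = 0.019526; denominator = 1 + 26.81×0.019526 = 1.5235.
N = 73140/1.5235 = 48008.1.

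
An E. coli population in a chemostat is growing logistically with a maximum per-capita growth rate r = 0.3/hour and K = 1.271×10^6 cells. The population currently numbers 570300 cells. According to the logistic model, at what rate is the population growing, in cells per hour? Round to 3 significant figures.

94300 cells per hour

dN/dt = rN(1 − N/K) = 0.3 × 570300 × (1 − 570300/1.271×10^6).
1 − 570300/1.271×10^6 = 0.5513; dN/dt = 0.3 × 570300 × 0.5513 = 94322.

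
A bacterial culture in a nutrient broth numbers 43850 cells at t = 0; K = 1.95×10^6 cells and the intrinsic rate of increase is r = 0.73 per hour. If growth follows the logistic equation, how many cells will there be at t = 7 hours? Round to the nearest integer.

1544692 cells

A = (K − N₀)/N₀ = (1.95×10^6 − 43850)/43850 = 43.47.
N(t) = K/(1 + A·e^(−rt)) = 1.95×10^6/(1 + 43.47×e^(−0.73×7)).
e^(−5.11) = 0.0060361; denominator = 1 + 43.47×0.0060361 = 1.2624.
N = 1.95×10^6/1.2624 = 1.544692×10^6.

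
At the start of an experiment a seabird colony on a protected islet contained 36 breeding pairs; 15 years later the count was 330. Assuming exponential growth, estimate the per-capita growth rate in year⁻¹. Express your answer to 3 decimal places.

From N(t) = N₀·e^(rt): e^(r·15) = 330/36 = 9.1667.
r·15 = ln(9.1667) = 2.2156, so r = 2.2156/15 = 0.1477.

0.148 per year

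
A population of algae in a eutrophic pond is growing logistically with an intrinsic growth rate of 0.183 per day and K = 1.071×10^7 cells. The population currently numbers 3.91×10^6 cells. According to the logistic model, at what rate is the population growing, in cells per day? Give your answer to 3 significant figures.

454000 cells per day

dN/dt = rN(1 − N/K) = 0.183 × 3.91×10^6 × (1 − 3.91×10^6/1.071×10^7).
1 − 3.91×10^6/1.071×10^7 = 0.63492; dN/dt = 0.183 × 3.91×10^6 × 0.63492 = 4.54305×10^5.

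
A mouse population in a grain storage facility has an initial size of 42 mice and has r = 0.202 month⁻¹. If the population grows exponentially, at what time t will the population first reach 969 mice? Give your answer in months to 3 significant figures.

15.5 months

Set N₀·e^(rt) = 969: e^(0.202·t) = 969/42 = 23.071.
0.202·t = ln(23.071) = 3.1386, so t = 3.1386/0.202 = 15.538.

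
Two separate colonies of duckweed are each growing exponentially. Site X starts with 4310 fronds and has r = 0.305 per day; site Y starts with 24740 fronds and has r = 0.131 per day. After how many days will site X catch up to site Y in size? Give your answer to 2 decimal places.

10.04 days

Set 4310·e^(0.305t) = 24740·e^(0.131t).
e^((0.305 − 0.131)t) = 24740/4310 → e^(0.174·t) = 5.7401.
0.174·t = ln(5.7401) = 1.7475, so t = 1.7475/0.174 = 10.043.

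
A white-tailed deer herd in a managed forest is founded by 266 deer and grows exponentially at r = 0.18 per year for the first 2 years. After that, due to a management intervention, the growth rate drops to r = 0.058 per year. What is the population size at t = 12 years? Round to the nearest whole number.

681 deer

Phase 1: N(2) = 266·e^(0.18×2) = 266·e^0.36 = 381.266.
Phase 2 runs for 12 − 2 = 10 years at r = 0.058.
N(12) = 381.266·e^(0.058×10) = 381.266·e^0.58 = 680.955.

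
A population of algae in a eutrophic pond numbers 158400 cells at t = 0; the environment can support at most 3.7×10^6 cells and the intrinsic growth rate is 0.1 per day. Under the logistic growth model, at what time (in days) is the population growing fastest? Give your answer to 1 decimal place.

31.1 days

Logistic growth is fastest at N = K/2 = 1.85×10^6.
A = (K − N₀)/N₀ = 22.359. Set K/(1 + A·e^(−rt)) = K/2 → A·e^(−rt) = 1.
e^(−0.1t) = 1/22.359 = 0.0447255, so t = ln(22.359)/0.1 = 3.1072/0.1 = 31.072.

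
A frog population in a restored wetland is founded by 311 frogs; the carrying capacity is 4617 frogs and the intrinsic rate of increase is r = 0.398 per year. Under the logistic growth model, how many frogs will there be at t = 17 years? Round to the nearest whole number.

4544 frogs

A = (K − N₀)/N₀ = (4617 − 311)/311 = 13.846.
N(t) = K/(1 + A·e^(−rt)) = 4617/(1 + 13.846×e^(−0.398×17)).
e^(−6.766) = 0.0011523; denominator = 1 + 13.846×0.0011523 = 1.016.
N = 4617/1.016 = 4544.5.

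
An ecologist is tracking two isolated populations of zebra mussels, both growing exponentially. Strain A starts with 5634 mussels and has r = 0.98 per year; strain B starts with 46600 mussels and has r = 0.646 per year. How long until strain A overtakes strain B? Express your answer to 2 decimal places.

Set 5634·e^(0.98t) = 46600·e^(0.646t).
e^((0.98 − 0.646)t) = 46600/5634 → e^(0.334·t) = 8.2712.
0.334·t = ln(8.2712) = 2.1128, so t = 2.1128/0.334 = 6.3257.

6.33 years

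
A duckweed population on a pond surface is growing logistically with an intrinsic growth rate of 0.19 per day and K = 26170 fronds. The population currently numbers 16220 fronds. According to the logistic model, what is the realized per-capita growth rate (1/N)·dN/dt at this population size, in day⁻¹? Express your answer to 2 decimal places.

0.07 per day

(1/N)·dN/dt = r(1 − N/K) = 0.19 × (1 − 16220/26170).
= 0.19 × 0.38021 = 0.072239.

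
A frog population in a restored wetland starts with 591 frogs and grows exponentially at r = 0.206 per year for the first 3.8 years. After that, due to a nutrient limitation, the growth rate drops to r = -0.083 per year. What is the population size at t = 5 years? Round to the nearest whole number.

Phase 1: N(3.8) = 591·e^(0.206×3.8) = 591·e^0.7828 = 1292.87.
Phase 2 runs for 5 − 3.8 = 1.2 years at r = -0.083.
N(5) = 1292.87·e^(-0.083×1.2) = 1292.87·e^-0.0996 = 1170.3.

1170 frogs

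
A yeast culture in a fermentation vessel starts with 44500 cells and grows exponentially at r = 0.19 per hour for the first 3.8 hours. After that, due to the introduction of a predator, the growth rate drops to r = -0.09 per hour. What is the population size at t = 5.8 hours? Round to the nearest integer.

76515 cells

Phase 1: N(3.8) = 44500·e^(0.19×3.8) = 44500·e^0.722 = 91605.3.
Phase 2 runs for 5.8 − 3.8 = 2 hours at r = -0.09.
N(5.8) = 91605.3·e^(-0.09×2) = 91605.3·e^-0.18 = 76515.2.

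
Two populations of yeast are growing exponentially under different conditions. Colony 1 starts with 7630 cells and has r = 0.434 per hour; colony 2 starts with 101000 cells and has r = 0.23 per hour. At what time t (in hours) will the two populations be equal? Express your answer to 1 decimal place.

12.7 hours

Set 7630·e^(0.434t) = 101000·e^(0.23t).
e^((0.434 − 0.23)t) = 101000/7630 → e^(0.204·t) = 13.237.
0.204·t = ln(13.237) = 2.583, so t = 2.583/0.204 = 12.662.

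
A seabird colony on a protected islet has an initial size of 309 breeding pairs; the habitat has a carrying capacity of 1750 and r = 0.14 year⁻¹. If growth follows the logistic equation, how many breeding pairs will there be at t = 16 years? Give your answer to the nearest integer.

A = (K − N₀)/N₀ = (1750 − 309)/309 = 4.6634.
N(t) = K/(1 + A·e^(−rt)) = 1750/(1 + 4.6634×e^(−0.14×16)).
e^(−2.24) = 0.10646; denominator = 1 + 4.6634×0.10646 = 1.4965.
N = 1750/1.4965 = 1169.43.

1169 breeding pairs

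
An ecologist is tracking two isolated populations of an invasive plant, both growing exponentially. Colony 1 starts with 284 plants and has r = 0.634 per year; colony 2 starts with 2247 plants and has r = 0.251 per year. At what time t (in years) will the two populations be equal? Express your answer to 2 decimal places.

5.40 years

Set 284·e^(0.634t) = 2247·e^(0.251t).
e^((0.634 − 0.251)t) = 2247/284 → e^(0.383·t) = 7.912.
0.383·t = ln(7.912) = 2.0684, so t = 2.0684/0.383 = 5.4005.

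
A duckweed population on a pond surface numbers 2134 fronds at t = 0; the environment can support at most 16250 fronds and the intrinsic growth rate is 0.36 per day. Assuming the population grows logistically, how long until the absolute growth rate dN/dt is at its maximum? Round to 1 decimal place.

Logistic growth is fastest at N = K/2 = 8125.
A = (K − N₀)/N₀ = 6.6148. Set K/(1 + A·e^(−rt)) = K/2 → A·e^(−rt) = 1.
e^(−0.36t) = 1/6.6148 = 0.151176, so t = ln(6.6148)/0.36 = 1.8893/0.36 = 5.2481.

5.2 days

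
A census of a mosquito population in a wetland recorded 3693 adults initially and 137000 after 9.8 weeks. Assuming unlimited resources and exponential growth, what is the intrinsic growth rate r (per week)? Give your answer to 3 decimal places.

From N(t) = N₀·e^(rt): e^(r·9.8) = 137000/3693 = 37.097.
r·9.8 = ln(37.097) = 3.6135, so r = 3.6135/9.8 = 0.36873.

0.369 per week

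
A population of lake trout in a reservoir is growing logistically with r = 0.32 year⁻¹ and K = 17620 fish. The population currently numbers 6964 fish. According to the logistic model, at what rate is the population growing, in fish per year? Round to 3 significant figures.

dN/dt = rN(1 − N/K) = 0.32 × 6964 × (1 − 6964/17620).
1 − 6964/17620 = 0.60477; dN/dt = 0.32 × 6964 × 0.60477 = 1347.7.

1350 fish per year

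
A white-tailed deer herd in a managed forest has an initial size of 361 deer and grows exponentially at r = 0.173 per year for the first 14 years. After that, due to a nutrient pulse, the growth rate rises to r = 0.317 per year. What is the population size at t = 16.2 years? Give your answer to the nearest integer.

Phase 1: N(14) = 361·e^(0.173×14) = 361·e^2.422 = 4067.88.
Phase 2 runs for 16.2 − 14 = 2.2 years at r = 0.317.
N(16.2) = 4067.88·e^(0.317×2.2) = 4067.88·e^0.6974 = 8170.44.

8170 deer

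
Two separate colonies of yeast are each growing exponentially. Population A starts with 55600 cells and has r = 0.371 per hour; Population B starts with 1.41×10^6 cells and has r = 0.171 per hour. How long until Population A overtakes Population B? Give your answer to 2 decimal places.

Set 55600·e^(0.371t) = 1.41×10^6·e^(0.171t).
e^((0.371 − 0.171)t) = 1.41×10^6/55600 → e^(0.2·t) = 25.36.
0.2·t = ln(25.36) = 3.2332, so t = 3.2332/0.2 = 16.166.

16.17 hours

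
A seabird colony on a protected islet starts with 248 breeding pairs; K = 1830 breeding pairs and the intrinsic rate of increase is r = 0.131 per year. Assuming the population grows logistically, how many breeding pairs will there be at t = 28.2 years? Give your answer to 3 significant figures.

1580 breeding pairs

A = (K − N₀)/N₀ = (1830 − 248)/248 = 6.379.
N(t) = K/(1 + A·e^(−rt)) = 1830/(1 + 6.379×e^(−0.131×28.2)).
e^(−3.694) = 0.024867; denominator = 1 + 6.379×0.024867 = 1.1586.
N = 1830/1.1586 = 1579.45.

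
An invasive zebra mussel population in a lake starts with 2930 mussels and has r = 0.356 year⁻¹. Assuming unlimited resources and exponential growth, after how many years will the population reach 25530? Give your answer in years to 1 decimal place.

6.1 years

Set N₀·e^(rt) = 25530: e^(0.356·t) = 25530/2930 = 8.7133.
0.356·t = ln(8.7133) = 2.1649, so t = 2.1649/0.356 = 6.081.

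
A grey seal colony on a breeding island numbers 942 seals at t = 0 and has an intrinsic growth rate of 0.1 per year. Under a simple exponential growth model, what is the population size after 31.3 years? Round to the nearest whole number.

N(t) = N₀·e^(rt) = 942 × e^(0.1×31.3) = 942 × e^3.13.
e^3.13 ≈ 22.874, so N ≈ 942 × 22.874 = 21547.3.

21547 seals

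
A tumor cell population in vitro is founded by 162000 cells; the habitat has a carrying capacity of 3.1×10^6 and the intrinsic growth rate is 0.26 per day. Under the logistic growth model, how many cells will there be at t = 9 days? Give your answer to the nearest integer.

1128512 cells

A = (K − N₀)/N₀ = (3.1×10^6 − 162000)/162000 = 18.136.
N(t) = K/(1 + A·e^(−rt)) = 3.1×10^6/(1 + 18.136×e^(−0.26×9)).
e^(−2.34) = 0.096328; denominator = 1 + 18.136×0.096328 = 2.747.
N = 3.1×10^6/2.747 = 1.128512×10^6.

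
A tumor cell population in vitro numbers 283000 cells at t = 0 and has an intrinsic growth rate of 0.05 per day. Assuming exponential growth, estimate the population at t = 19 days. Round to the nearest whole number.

731756 cells

N(t) = N₀·e^(rt) = 283000 × e^(0.05×19) = 283000 × e^0.95.
e^0.95 ≈ 2.5857, so N ≈ 283000 × 2.5857 = 731756.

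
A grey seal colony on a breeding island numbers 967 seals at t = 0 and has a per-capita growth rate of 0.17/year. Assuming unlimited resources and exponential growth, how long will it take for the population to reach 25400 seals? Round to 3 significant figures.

19.2 years

Set N₀·e^(rt) = 25400: e^(0.17·t) = 25400/967 = 26.267.
0.17·t = ln(26.267) = 3.2683, so t = 3.2683/0.17 = 19.225.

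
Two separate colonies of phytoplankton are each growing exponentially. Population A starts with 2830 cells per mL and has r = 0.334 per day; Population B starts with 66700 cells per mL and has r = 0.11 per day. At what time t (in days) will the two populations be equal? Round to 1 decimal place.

Set 2830·e^(0.334t) = 66700·e^(0.11t).
e^((0.334 − 0.11)t) = 66700/2830 → e^(0.224·t) = 23.569.
0.224·t = ln(23.569) = 3.1599, so t = 3.1599/0.224 = 14.107.

14.1 days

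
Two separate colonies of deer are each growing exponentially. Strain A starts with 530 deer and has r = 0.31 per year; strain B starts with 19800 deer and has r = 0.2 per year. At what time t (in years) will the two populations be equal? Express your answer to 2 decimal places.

Set 530·e^(0.31t) = 19800·e^(0.2t).
e^((0.31 − 0.2)t) = 19800/530 → e^(0.11·t) = 37.358.
0.11·t = ln(37.358) = 3.6206, so t = 3.6206/0.11 = 32.914.

32.91 years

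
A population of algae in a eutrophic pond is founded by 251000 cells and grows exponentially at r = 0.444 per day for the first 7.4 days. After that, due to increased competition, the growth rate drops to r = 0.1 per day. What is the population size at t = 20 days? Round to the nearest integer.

23648452 cells

Phase 1: N(7.4) = 251000·e^(0.444×7.4) = 251000·e^3.286 = 6.707979×10^6.
Phase 2 runs for 20 − 7.4 = 12.6 days at r = 0.1.
N(20) = 6.707979×10^6·e^(0.1×12.6) = 6.707979×10^6·e^1.26 = 2.364845×10^7.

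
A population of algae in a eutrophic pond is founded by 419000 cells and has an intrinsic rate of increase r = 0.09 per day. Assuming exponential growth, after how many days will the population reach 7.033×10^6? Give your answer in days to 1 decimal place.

Set N₀·e^(rt) = 7.033×10^6: e^(0.09·t) = 7.033×10^6/419000 = 16.785.
0.09·t = ln(16.785) = 2.8205, so t = 2.8205/0.09 = 31.339.

31.3 days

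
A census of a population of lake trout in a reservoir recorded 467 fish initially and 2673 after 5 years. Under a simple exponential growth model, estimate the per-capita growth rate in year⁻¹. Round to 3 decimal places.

From N(t) = N₀·e^(rt): e^(r·5) = 2673/467 = 5.7238.
r·5 = ln(5.7238) = 1.7446, so r = 1.7446/5 = 0.34893.

0.349 per year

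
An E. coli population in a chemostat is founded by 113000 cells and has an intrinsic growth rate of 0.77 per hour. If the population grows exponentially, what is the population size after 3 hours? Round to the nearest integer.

N(t) = N₀·e^(rt) = 113000 × e^(0.77×3) = 113000 × e^2.31.
e^2.31 ≈ 10.074, so N ≈ 113000 × 10.074 = 1.13841×10^6.

1138410 cells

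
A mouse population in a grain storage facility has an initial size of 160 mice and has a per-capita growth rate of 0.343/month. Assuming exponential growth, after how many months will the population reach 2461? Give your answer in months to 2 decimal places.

7.97 months

Set N₀·e^(rt) = 2461: e^(0.343·t) = 2461/160 = 15.381.
0.343·t = ln(15.381) = 2.7331, so t = 2.7331/0.343 = 7.9684.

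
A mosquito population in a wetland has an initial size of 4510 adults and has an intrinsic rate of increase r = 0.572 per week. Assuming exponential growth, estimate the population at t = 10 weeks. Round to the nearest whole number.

N(t) = N₀·e^(rt) = 4510 × e^(0.572×10) = 4510 × e^5.72.
e^5.72 ≈ 304.9, so N ≈ 4510 × 304.9 = 1.375121×10^6.

1375121 adults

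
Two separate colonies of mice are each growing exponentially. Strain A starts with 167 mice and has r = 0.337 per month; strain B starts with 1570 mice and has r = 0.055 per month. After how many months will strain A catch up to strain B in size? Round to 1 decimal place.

Set 167·e^(0.337t) = 1570·e^(0.055t).
e^((0.337 − 0.055)t) = 1570/167 → e^(0.282·t) = 9.4012.
0.282·t = ln(9.4012) = 2.2408, so t = 2.2408/0.282 = 7.9462.

7.9 months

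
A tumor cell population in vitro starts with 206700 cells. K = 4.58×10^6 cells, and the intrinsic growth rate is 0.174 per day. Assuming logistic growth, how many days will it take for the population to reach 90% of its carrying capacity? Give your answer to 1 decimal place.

A = (K − N₀)/N₀ = (4.58×10^6 − 206700)/206700 = 21.158.
Solve 4.58×10^6/(1 + 21.158·e^(−0.174t)) = 4.122×10^6: 1 + 21.158·e^(−0.174t) = 1.1111, so e^(−0.174t) = 0.00525156.
−0.174·t = ln(0.00525156) = -5.2492, so t = 5.2492/0.174 = 30.168.

30.2 days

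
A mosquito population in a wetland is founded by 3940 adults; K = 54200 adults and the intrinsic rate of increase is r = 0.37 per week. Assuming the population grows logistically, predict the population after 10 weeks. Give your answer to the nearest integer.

A = (K − N₀)/N₀ = (54200 − 3940)/3940 = 12.756.
N(t) = K/(1 + A·e^(−rt)) = 54200/(1 + 12.756×e^(−0.37×10)).
e^(−3.7) = 0.024724; denominator = 1 + 12.756×0.024724 = 1.3154.
N = 54200/1.3154 = 41204.8.

41205 adults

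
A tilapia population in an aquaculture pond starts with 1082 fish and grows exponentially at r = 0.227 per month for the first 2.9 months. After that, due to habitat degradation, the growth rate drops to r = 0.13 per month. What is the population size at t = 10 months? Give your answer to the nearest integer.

5260 fish

Phase 1: N(2.9) = 1082·e^(0.227×2.9) = 1082·e^0.6583 = 2089.89.
Phase 2 runs for 10 − 2.9 = 7.1 months at r = 0.13.
N(10) = 2089.89·e^(0.13×7.1) = 2089.89·e^0.923 = 5259.9.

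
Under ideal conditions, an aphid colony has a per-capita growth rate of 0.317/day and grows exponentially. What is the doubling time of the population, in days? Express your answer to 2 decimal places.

Doubling time t_d = ln(2)/r = 0.6931/0.317 = 2.1866.

2.19 days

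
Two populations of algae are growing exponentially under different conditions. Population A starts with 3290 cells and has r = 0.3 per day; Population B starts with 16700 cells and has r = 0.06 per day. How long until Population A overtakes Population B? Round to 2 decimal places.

Set 3290·e^(0.3t) = 16700·e^(0.06t).
e^((0.3 − 0.06)t) = 16700/3290 → e^(0.24·t) = 5.076.
0.24·t = ln(5.076) = 1.6245, so t = 1.6245/0.24 = 6.7688.

6.77 days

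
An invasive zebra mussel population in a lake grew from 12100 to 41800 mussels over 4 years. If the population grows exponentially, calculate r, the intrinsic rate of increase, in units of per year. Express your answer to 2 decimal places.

From N(t) = N₀·e^(rt): e^(r·4) = 41800/12100 = 3.4545.
r·4 = ln(3.4545) = 1.2397, so r = 1.2397/4 = 0.30992.

0.31 per year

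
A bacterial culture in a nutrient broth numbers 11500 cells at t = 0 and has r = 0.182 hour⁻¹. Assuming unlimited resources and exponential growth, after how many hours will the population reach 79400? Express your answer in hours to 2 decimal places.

10.62 hours

Set N₀·e^(rt) = 79400: e^(0.182·t) = 79400/11500 = 6.9043.
0.182·t = ln(6.9043) = 1.9322, so t = 1.9322/0.182 = 10.616.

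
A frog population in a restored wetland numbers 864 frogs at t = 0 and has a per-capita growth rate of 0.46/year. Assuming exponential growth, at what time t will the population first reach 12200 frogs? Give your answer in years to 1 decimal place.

5.8 years

Set N₀·e^(rt) = 12200: e^(0.46·t) = 12200/864 = 14.12.
0.46·t = ln(14.12) = 2.6476, so t = 2.6476/0.46 = 5.7557.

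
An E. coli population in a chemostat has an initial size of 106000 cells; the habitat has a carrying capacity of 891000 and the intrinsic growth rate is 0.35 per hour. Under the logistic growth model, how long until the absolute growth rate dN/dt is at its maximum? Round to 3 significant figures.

Logistic growth is fastest at N = K/2 = 445500.
A = (K − N₀)/N₀ = 7.4057. Set K/(1 + A·e^(−rt)) = K/2 → A·e^(−rt) = 1.
e^(−0.35t) = 1/7.4057 = 0.135032, so t = ln(7.4057)/0.35 = 2.0022/0.35 = 5.7207.

5.72 hours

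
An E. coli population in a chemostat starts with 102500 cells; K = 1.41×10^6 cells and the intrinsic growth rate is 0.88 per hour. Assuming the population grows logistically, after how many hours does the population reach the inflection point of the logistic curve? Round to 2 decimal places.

2.89 hours

Logistic growth is fastest at N = K/2 = 705000.
A = (K − N₀)/N₀ = 12.756. Set K/(1 + A·e^(−rt)) = K/2 → A·e^(−rt) = 1.
e^(−0.88t) = 1/12.756 = 0.0783939, so t = ln(12.756)/0.88 = 2.546/0.88 = 2.8932.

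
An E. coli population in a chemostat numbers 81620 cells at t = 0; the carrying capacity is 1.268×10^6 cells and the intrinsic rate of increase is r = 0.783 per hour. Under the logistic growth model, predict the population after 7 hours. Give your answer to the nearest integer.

A = (K − N₀)/N₀ = (1.268×10^6 − 81620)/81620 = 14.535.
N(t) = K/(1 + A·e^(−rt)) = 1.268×10^6/(1 + 14.535×e^(−0.783×7)).
e^(−5.481) = 0.0041652; denominator = 1 + 14.535×0.0041652 = 1.0605.
N = 1.268×10^6/1.0605 = 1.195615×10^6.

1195615 cells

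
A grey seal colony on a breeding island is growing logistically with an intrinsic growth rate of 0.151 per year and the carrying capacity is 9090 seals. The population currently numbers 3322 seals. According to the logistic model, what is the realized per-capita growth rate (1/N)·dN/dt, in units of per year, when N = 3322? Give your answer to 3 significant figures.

(1/N)·dN/dt = r(1 − N/K) = 0.151 × (1 − 3322/9090).
= 0.151 × 0.63454 = 0.095816.

0.0958 per year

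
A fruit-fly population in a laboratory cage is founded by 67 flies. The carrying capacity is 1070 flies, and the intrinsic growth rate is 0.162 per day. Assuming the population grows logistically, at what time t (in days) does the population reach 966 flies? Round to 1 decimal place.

A = (K − N₀)/N₀ = (1070 − 67)/67 = 14.97.
Solve 1070/(1 + 14.97·e^(−0.162t)) = 966: 1 + 14.97·e^(−0.162t) = 1.1077, so e^(−0.162t) = 0.00719168.
−0.162·t = ln(0.00719168) = -4.9348, so t = 4.9348/0.162 = 30.462.

30.5 days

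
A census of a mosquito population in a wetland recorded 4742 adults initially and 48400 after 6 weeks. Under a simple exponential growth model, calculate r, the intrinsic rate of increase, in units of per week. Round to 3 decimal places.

0.387 per week

From N(t) = N₀·e^(rt): e^(r·6) = 48400/4742 = 10.207.
r·6 = ln(10.207) = 2.323, so r = 2.323/6 = 0.38717.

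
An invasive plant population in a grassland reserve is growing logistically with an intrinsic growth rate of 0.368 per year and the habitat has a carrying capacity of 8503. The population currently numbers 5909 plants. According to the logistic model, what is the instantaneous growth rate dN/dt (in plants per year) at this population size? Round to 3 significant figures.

dN/dt = rN(1 − N/K) = 0.368 × 5909 × (1 − 5909/8503).
1 − 5909/8503 = 0.30507; dN/dt = 0.368 × 5909 × 0.30507 = 663.38.

663 plants per year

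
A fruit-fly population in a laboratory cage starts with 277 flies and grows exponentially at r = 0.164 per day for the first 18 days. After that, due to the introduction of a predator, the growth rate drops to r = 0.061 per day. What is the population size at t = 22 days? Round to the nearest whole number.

6768 flies

Phase 1: N(18) = 277·e^(0.164×18) = 277·e^2.952 = 5302.94.
Phase 2 runs for 22 − 18 = 4 days at r = 0.061.
N(22) = 5302.94·e^(0.061×4) = 5302.94·e^0.244 = 6768.38.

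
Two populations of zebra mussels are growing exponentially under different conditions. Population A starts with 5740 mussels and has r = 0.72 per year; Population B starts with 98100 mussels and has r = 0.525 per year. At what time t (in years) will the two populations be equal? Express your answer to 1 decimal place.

14.6 years

Set 5740·e^(0.72t) = 98100·e^(0.525t).
e^((0.72 − 0.525)t) = 98100/5740 → e^(0.195·t) = 17.091.
0.195·t = ln(17.091) = 2.8385, so t = 2.8385/0.195 = 14.557.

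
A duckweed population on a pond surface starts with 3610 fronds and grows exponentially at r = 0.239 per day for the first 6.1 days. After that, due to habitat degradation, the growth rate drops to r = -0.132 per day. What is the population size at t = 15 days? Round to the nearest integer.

Phase 1: N(6.1) = 3610·e^(0.239×6.1) = 3610·e^1.458 = 15511.9.
Phase 2 runs for 15 − 6.1 = 8.9 days at r = -0.132.
N(15) = 15511.9·e^(-0.132×8.9) = 15511.9·e^-1.175 = 4791.33.

4791 fronds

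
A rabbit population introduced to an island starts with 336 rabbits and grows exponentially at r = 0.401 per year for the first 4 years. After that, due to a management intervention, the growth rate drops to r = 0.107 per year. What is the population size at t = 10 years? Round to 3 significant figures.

Phase 1: N(4) = 336·e^(0.401×4) = 336·e^1.604 = 1670.89.
Phase 2 runs for 10 − 4 = 6 years at r = 0.107.
N(10) = 1670.89·e^(0.107×6) = 1670.89·e^0.642 = 3175.15.

3180 rabbits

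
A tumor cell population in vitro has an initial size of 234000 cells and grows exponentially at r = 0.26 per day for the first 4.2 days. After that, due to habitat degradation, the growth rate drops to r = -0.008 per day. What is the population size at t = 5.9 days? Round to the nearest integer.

Phase 1: N(4.2) = 234000·e^(0.26×4.2) = 234000·e^1.092 = 697373.
Phase 2 runs for 5.9 − 4.2 = 1.7 days at r = -0.008.
N(5.9) = 697373·e^(-0.008×1.7) = 697373·e^-0.0136 = 687953.

687953 cells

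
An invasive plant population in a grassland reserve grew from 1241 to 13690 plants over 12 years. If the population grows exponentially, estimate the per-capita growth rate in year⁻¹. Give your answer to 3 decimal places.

From N(t) = N₀·e^(rt): e^(r·12) = 13690/1241 = 11.031.
r·12 = ln(11.031) = 2.4007, so r = 2.4007/12 = 0.20006.

0.200 per year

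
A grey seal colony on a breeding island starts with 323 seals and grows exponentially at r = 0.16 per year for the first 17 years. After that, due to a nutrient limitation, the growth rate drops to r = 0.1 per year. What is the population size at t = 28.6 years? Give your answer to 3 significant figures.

Phase 1: N(17) = 323·e^(0.16×17) = 323·e^2.72 = 4903.24.
Phase 2 runs for 28.6 − 17 = 11.6 years at r = 0.1.
N(28.6) = 4903.24·e^(0.1×11.6) = 4903.24·e^1.16 = 15641.

15600 seals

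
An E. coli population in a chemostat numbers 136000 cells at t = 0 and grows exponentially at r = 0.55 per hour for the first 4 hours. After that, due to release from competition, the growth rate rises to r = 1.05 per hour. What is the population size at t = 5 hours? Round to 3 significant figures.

3510000 cells

Phase 1: N(4) = 136000·e^(0.55×4) = 136000·e^2.2 = 1.227402×10^6.
Phase 2 runs for 5 − 4 = 1 hours at r = 1.05.
N(5) = 1.227402×10^6·e^(1.05×1) = 1.227402×10^6·e^1.05 = 3.507486×10^6.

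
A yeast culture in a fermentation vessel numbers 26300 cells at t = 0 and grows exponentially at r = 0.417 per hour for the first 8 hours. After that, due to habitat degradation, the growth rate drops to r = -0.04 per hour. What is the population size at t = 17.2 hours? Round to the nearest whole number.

Phase 1: N(8) = 26300·e^(0.417×8) = 26300·e^3.336 = 739200.
Phase 2 runs for 17.2 − 8 = 9.2 hours at r = -0.04.
N(17.2) = 739200·e^(-0.04×9.2) = 739200·e^-0.368 = 511613.

511613 cells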